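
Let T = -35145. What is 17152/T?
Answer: -17152/35145 ≈ -0.48804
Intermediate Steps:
17152/T = 17152/(-35145) = 17152*(-1/35145) = -17152/35145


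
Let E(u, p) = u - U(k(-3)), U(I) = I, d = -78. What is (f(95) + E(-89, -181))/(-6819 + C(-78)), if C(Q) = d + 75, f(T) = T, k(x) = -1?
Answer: -7/6822 ≈ -0.0010261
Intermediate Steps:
E(u, p) = 1 + u (E(u, p) = u - 1*(-1) = u + 1 = 1 + u)
C(Q) = -3 (C(Q) = -78 + 75 = -3)
(f(95) + E(-89, -181))/(-6819 + C(-78)) = (95 + (1 - 89))/(-6819 - 3) = (95 - 88)/(-6822) = 7*(-1/6822) = -7/6822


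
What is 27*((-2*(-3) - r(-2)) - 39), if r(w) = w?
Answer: -837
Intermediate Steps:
27*((-2*(-3) - r(-2)) - 39) = 27*((-2*(-3) - 1*(-2)) - 39) = 27*((6 + 2) - 39) = 27*(8 - 39) = 27*(-31) = -837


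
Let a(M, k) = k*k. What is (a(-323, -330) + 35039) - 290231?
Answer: -146292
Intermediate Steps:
a(M, k) = k²
(a(-323, -330) + 35039) - 290231 = ((-330)² + 35039) - 290231 = (108900 + 35039) - 290231 = 143939 - 290231 = -146292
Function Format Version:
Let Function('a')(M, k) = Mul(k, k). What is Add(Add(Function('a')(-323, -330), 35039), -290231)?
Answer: -146292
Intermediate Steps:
Function('a')(M, k) = Pow(k, 2)
Add(Add(Function('a')(-323, -330), 35039), -290231) = Add(Add(Pow(-330, 2), 35039), -290231) = Add(Add(108900, 35039), -290231) = Add(143939, -290231) = -146292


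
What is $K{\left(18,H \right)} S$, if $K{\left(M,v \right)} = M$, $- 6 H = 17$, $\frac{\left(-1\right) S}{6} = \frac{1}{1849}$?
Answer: $- \frac{108}{1849} \approx -0.05841$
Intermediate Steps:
$S = - \frac{6}{1849} \approx -0.003245$
$H = - \frac{17}{6}$ ($H = \left(- \frac{1}{6}\right) 17 = - \frac{17}{6} \approx -2.8333$)
$K{\left(18,H \right)} S = 18 \left(- \frac{6}{1849}\right) = - \frac{108}{1849}$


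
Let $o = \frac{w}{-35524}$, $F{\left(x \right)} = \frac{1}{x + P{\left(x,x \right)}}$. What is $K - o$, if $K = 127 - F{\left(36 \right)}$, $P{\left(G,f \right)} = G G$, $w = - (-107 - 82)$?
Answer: $\frac{375599885}{2957373} \approx 127.0$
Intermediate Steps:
$w = 189$ ($w = \left(-1\right) \left(-189\right) = 189$)
$P{\left(G,f \right)} = G^{2}$
$F{\left(x \right)} = \frac{1}{x + x^{2}}$
$K = \frac{169163}{1332}$ ($K = 127 - \frac{1}{36 \left(1 + 36\right)} = 127 - \frac{1}{36 \cdot 37} = 127 - \frac{1}{36} \cdot \frac{1}{37} = 127 - \frac{1}{1332} = \frac{169163}{1332} \approx 127.0$)
$o = - \frac{189}{35524}$ ($o = \frac{189}{-35524} = 189 \left(- \frac{1}{35524}\right) = - \frac{189}{35524} \approx -0.0053203$)
$K - o = \frac{169163}{1332} - - \frac{189}{35524} = \frac{169163}{1332} + \frac{189}{35524} = \frac{375599885}{2957373}$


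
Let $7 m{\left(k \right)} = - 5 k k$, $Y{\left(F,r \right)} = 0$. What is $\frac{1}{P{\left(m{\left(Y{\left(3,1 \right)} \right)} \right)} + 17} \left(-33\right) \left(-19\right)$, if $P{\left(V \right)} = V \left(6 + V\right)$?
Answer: $\frac{627}{17} \approx 36.882$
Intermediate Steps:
$m{\left(k \right)} = - \frac{5 k^{2}}{7}$ ($m{\left(k \right)} = \frac{- 5 k k}{7} = \frac{\left(-5\right) k^{2}}{7} = - \frac{5 k^{2}}{7}$)
$\frac{1}{P{\left(m{\left(Y{\left(3,1 \right)} \right)} \right)} + 17} \left(-33\right) \left(-19\right) = \frac{1}{- \frac{5 \cdot 0^{2}}{7} \left(6 - \frac{5 \cdot 0^{2}}{7}\right) + 17} \left(-33\right) \left(-19\right) = \frac{1}{\left(- \frac{5}{7}\right) 0 \left(6 - 0\right) + 17} \left(-33\right) \left(-19\right) = \frac{1}{0 \left(6 + 0\right) + 17} \left(-33\right) \left(-19\right) = \frac{1}{0 \cdot 6 + 17} \left(-33\right) \left(-19\right) = \frac{1}{0 + 17} \left(-33\right) \left(-19\right) = \frac{1}{17} \left(-33\right) \left(-19\right) = \left(- \frac{33}{17}\right) \left(-19\right) = \frac{627}{17}$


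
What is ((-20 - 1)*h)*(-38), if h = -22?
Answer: -17556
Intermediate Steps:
((-20 - 1)*h)*(-38) = ((-20 - 1)*(-22))*(-38) = -21*(-22)*(-38) = 462*(-38) = -17556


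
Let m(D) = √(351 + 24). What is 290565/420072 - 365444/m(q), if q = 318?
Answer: 96855/140024 - 365444*√15/75 ≈ -18871.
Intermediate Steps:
m(D) = 5*√15 (m(D) = √375 = 5*√15)
290565/420072 - 365444/m(q) = 290565/420072 - 365444*√15/75 = 290565*(1/420072) - 365444*√15/75 = 96855/140024 - 365444*√15/75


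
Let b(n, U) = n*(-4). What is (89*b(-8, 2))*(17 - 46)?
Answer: -82592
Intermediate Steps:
b(n, U) = -4*n
(89*b(-8, 2))*(17 - 46) = (89*(-4*(-8)))*(17 - 46) = (89*32)*(-29) = 2848*(-29) = -82592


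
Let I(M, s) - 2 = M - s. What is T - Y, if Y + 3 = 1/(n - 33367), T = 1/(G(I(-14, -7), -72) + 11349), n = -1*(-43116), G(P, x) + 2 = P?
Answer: 331717881/110573158 ≈ 3.0000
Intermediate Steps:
I(M, s) = 2 + M - s (I(M, s) = 2 + (M - s) = 2 + M - s)
G(P, x) = -2 + P
n = 43116
T = 1/11342 (T = 1/((-2 + (2 - 14 - 1*(-7))) + 11349) = 1/((-2 + (2 - 14 + 7)) + 11349) = 1/((-2 - 5) + 11349) = 1/(-7 + 11349) = 1/11342 ≈ 8.8168e-5)
Y = -29246/9749 (Y = -3 + 1/(43116 - 33367) = -3 + 1/9749 = -29246/9749 ≈ -2.9999)
T - Y = 1/11342 - 1*(-29246/9749) = 1/11342 + 29246/9749 = 331717881/110573158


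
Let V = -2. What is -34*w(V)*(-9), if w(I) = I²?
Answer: 1224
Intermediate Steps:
-34*w(V)*(-9) = -34*(-2)²*(-9) = -34*4*(-9) = -136*(-9) = 1224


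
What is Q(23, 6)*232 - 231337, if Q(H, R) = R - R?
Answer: -231337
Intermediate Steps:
Q(H, R) = 0
Q(23, 6)*232 - 231337 = 0*232 - 231337 = 0 - 231337 = -231337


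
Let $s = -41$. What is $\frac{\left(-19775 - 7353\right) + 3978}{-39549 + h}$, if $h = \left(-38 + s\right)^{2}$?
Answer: $\frac{11575}{16654} \approx 0.69503$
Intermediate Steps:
$h = 6241$ ($h = \left(-38 - 41\right)^{2} = \left(-79\right)^{2} = 6241$)
$\frac{\left(-19775 - 7353\right) + 3978}{-39549 + h} = \frac{\left(-19775 - 7353\right) + 3978}{-39549 + 6241} = \frac{-27128 + 3978}{-33308} = \left(-23150\right) \left(- \frac{1}{33308}\right) = \frac{11575}{16654}$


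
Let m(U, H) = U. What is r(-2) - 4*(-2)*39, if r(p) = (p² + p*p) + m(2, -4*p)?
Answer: 322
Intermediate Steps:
r(p) = 2 + 2*p² (r(p) = (p² + p*p) + 2 = (p² + p²) + 2 = 2*p² + 2 = 2 + 2*p²)
r(-2) - 4*(-2)*39 = (2 + 2*(-2)²) - 4*(-2)*39 = (2 + 2*4) + 8*39 = (2 + 8) + 312 = 10 + 312 = 322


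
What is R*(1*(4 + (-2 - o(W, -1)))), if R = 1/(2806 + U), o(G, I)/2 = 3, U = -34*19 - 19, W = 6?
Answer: -4/2141 ≈ -0.0018683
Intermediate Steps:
U = -665 (U = -646 - 19 = -665)
o(G, I) = 6 (o(G, I) = 2*3 = 6)
R = 1/2141 (R = 1/(2806 - 665) = 1/2141 ≈ 0.00046707)
R*(1*(4 + (-2 - o(W, -1)))) = (1*(4 + (-2 - 1*6)))/2141 = (1*(4 + (-2 - 6)))/2141 = (1*(4 - 8))/2141 = (1*(-4))/2141 = (1/2141)*(-4) = -4/2141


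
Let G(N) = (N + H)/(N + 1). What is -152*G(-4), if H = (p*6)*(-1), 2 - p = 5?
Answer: 2128/3 ≈ 709.33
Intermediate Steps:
p = -3 (p = 2 - 1*5 = 2 - 5 = -3)
H = 18 (H = -3*6*(-1) = -18*(-1) = 18)
G(N) = (18 + N)/(1 + N) (G(N) = (N + 18)/(N + 1) = (18 + N)/(1 + N))
-152*G(-4) = -152*(18 - 4)/(1 - 4) = -152*14/(-3) = -(-152)*14/3 = -152*(-14/3) = 2128/3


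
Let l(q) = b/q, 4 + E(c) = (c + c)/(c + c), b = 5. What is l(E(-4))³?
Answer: -125/27 ≈ -4.6296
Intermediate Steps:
E(c) = -3 (E(c) = -4 + (c + c)/(c + c) = -4 + (2*c)/((2*c)) = -4 + (2*c)*(1/(2*c)) = -4 + 1 = -3)
l(q) = 5/q
l(E(-4))³ = (5/(-3))³ = (5*(-⅓))³ = (-5/3)³ = -125/27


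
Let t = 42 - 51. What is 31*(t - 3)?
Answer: -372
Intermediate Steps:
t = -9
31*(t - 3) = 31*(-9 - 3) = 31*(-12) = -372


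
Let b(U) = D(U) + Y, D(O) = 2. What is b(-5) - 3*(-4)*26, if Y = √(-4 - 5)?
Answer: 314 + 3*I ≈ 314.0 + 3.0*I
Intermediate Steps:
Y = 3*I (Y = √(-9) = 3*I ≈ 3.0*I)
b(U) = 2 + 3*I
b(-5) - 3*(-4)*26 = (2 + 3*I) - 3*(-4)*26 = (2 + 3*I) + 12*26 = (2 + 3*I) + 312 = 314 + 3*I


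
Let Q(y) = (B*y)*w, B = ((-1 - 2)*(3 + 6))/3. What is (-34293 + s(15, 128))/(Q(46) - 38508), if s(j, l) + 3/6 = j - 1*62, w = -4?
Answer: 68681/73704 ≈ 0.93185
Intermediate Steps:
s(j, l) = -125/2 + j (s(j, l) = -½ + (j - 1*62) = -½ + (j - 62) = -½ + (-62 + j) = -125/2 + j)
B = -9 (B = -3*9*(⅓) = -27*⅓ = -9)
Q(y) = 36*y (Q(y) = -9*y*(-4) = 36*y)
(-34293 + s(15, 128))/(Q(46) - 38508) = (-34293 + (-125/2 + 15))/(36*46 - 38508) = (-34293 - 95/2)/(1656 - 38508) = -68681/2/(-36852) = -68681/2*(-1/36852) = 68681/73704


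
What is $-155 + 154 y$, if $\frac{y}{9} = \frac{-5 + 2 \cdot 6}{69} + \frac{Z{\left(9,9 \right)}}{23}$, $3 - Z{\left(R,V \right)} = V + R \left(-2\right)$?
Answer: $\frac{16301}{23} \approx 708.74$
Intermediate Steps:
$Z{\left(R,V \right)} = 3 - V + 2 R$ ($Z{\left(R,V \right)} = 3 - \left(V + R \left(-2\right)\right) = 3 - \left(V - 2 R\right) = 3 + \left(- V + 2 R\right) = 3 - V + 2 R$)
$y = \frac{129}{23}$ ($y = 9 \left(\frac{-5 + 2 \cdot 6}{69} + \frac{3 - 9 + 2 \cdot 9}{23}\right) = 9 \left(\left(-5 + 12\right) \frac{1}{69} + \left(3 - 9 + 18\right) \frac{1}{23}\right) = 9 \left(7 \cdot \frac{1}{69} + 12 \cdot \frac{1}{23}\right) = 9 \left(\frac{7}{69} + \frac{12}{23}\right) = 9 \cdot \frac{43}{69} = \frac{129}{23} \approx 5.6087$)
$-155 + 154 y = -155 + 154 \cdot \frac{129}{23} = -155 + \frac{19866}{23} = \frac{16301}{23}$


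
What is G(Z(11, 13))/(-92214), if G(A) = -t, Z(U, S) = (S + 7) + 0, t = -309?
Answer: -103/30738 ≈ -0.0033509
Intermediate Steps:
Z(U, S) = 7 + S (Z(U, S) = (7 + S) + 0 = 7 + S)
G(A) = 309 (G(A) = -1*(-309) = 309)
G(Z(11, 13))/(-92214) = 309/(-92214) = 309*(-1/92214) = -103/30738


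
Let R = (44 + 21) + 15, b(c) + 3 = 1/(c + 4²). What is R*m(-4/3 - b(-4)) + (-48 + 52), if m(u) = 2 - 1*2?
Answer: 4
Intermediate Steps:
b(c) = -3 + 1/(16 + c) (b(c) = -3 + 1/(c + 4²) = -3 + 1/(c + 16) = -3 + 1/(16 + c))
R = 80 (R = 65 + 15 = 80)
m(u) = 0 (m(u) = 2 - 2 = 0)
R*m(-4/3 - b(-4)) + (-48 + 52) = 80*0 + (-48 + 52) = 0 + 4 = 4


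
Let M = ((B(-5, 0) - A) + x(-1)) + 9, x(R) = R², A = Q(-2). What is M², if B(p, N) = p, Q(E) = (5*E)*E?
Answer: 225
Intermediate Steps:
Q(E) = 5*E²
A = 20 (A = 5*(-2)² = 5*4 = 20)
M = -15 (M = ((-5 - 1*20) + (-1)²) + 9 = ((-5 - 20) + 1) + 9 = (-25 + 1) + 9 = -24 + 9 = -15)
M² = (-15)² = 225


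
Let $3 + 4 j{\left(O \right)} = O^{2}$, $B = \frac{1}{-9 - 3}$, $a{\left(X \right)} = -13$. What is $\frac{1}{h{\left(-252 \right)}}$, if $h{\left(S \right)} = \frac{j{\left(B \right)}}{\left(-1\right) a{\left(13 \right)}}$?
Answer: $- \frac{7488}{431} \approx -17.374$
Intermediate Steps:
$B = - \frac{1}{12}$ ($B = \frac{1}{-12} = - \frac{1}{12} \approx -0.083333$)
$j{\left(O \right)} = - \frac{3}{4} + \frac{O^{2}}{4}$
$h{\left(S \right)} = - \frac{431}{7488}$ ($h{\left(S \right)} = \frac{- \frac{3}{4} + \frac{\left(- \frac{1}{12}\right)^{2}}{4}}{\left(-1\right) \left(-13\right)} = \frac{- \frac{3}{4} + \frac{1}{4} \cdot \frac{1}{144}}{13} = \left(- \frac{3}{4} + \frac{1}{576}\right) \frac{1}{13} = \left(- \frac{431}{576}\right) \frac{1}{13} = - \frac{431}{7488}$)
$\frac{1}{h{\left(-252 \right)}} = \frac{1}{- \frac{431}{7488}} = - \frac{7488}{431}$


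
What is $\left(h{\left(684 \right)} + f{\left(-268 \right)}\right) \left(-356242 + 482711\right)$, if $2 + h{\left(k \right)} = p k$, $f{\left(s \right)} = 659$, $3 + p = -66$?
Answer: $-5885740791$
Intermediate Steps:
$p = -69$ ($p = -3 - 66 = -69$)
$h{\left(k \right)} = -2 - 69 k$
$\left(h{\left(684 \right)} + f{\left(-268 \right)}\right) \left(-356242 + 482711\right) = \left(\left(-2 - 47196\right) + 659\right) \left(-356242 + 482711\right) = \left(\left(-2 - 47196\right) + 659\right) 126469 = \left(-47198 + 659\right) 126469 = \left(-46539\right) 126469 = -5885740791$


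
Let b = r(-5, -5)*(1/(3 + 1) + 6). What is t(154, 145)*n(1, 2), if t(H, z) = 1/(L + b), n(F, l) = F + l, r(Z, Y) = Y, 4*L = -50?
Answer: -12/175 ≈ -0.068571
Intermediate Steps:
L = -25/2 (L = (¼)*(-50) = -25/2 ≈ -12.500)
b = -125/4 (b = -5*(1/(3 + 1) + 6) = -5*(1/4 + 6) = -5*(¼ + 6) = -5*25/4 = -125/4 ≈ -31.250)
t(H, z) = -4/175 (t(H, z) = 1/(-25/2 - 125/4) = 1/(-175/4) = -4/175)
t(154, 145)*n(1, 2) = -4*(1 + 2)/175 = -4/175*3 = -12/175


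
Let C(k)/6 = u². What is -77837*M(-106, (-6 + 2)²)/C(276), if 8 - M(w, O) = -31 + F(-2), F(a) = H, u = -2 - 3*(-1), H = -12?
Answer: -1323229/2 ≈ -6.6161e+5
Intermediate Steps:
u = 1 (u = -2 + 3 = 1)
F(a) = -12
C(k) = 6 (C(k) = 6*1² = 6*1 = 6)
M(w, O) = 51 (M(w, O) = 8 - (-31 - 12) = 8 - 1*(-43) = 8 + 43 = 51)
-77837*M(-106, (-6 + 2)²)/C(276) = -77837/(6/51) = -77837/(6*(1/51)) = -77837/2/17 = -77837*17/2 = -1323229/2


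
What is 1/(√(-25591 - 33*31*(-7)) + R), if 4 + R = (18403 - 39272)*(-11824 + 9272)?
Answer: 1401518/74641602764797 - I*√18430/2836380905062286 ≈ 1.8777e-8 - 4.7863e-14*I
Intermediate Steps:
R = 53257684 (R = -4 + (18403 - 39272)*(-11824 + 9272) = -4 - 20869*(-2552) = -4 + 53257688 = 53257684)
1/(√(-25591 - 33*31*(-7)) + R) = 1/(√(-25591 - 33*31*(-7)) + 53257684) = 1/(√(-25591 - 1023*(-7)) + 53257684) = 1/(√(-25591 + 7161) + 53257684) = 1/(√(-18430) + 53257684) = 1/(I*√18430 + 53257684) = 1/(53257684 + I*√18430)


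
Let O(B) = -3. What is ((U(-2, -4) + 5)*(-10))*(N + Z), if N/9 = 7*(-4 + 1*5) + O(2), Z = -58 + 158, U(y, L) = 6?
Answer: -14960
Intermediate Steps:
Z = 100
N = 36 (N = 9*(7*(-4 + 1*5) - 3) = 9*(7*(-4 + 5) - 3) = 9*(7*1 - 3) = 9*(7 - 3) = 9*4 = 36)
((U(-2, -4) + 5)*(-10))*(N + Z) = ((6 + 5)*(-10))*(36 + 100) = (11*(-10))*136 = -110*136 = -14960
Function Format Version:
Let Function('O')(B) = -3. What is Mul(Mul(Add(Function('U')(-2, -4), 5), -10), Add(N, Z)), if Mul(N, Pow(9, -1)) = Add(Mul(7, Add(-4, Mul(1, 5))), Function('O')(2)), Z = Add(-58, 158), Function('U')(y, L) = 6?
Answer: -14960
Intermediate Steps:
Z = 100
N = 36 (N = Mul(9, Add(Mul(7, Add(-4, Mul(1, 5))), -3)) = Mul(9, Add(Mul(7, Add(-4, 5)), -3)) = Mul(9, Add(Mul(7, 1), -3)) = Mul(9, Add(7, -3)) = Mul(9, 4) = 36)
Mul(Mul(Add(Function('U')(-2, -4), 5), -10), Add(N, Z)) = Mul(Mul(Add(6, 5), -10), Add(36, 100)) = Mul(Mul(11, -10), 136) = Mul(-110, 136) = -14960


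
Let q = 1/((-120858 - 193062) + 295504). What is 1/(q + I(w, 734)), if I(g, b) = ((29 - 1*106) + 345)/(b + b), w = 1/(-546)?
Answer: 6758672/1233505 ≈ 5.4792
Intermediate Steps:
w = -1/546 ≈ -0.0018315
I(g, b) = 134/b (I(g, b) = ((29 - 106) + 345)/((2*b)) = (-77 + 345)*(1/(2*b)) = 268*(1/(2*b)) = 134/b)
q = -1/18416 (q = 1/(-313920 + 295504) = 1/(-18416) = -1/18416 ≈ -5.4301e-5)
1/(q + I(w, 734)) = 1/(-1/18416 + 134/734) = 1/(-1/18416 + 134*(1/734)) = 1/(-1/18416 + 67/367) = 1/(1233505/6758672) = 6758672/1233505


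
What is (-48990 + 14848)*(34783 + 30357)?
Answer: -2224009880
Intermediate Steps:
(-48990 + 14848)*(34783 + 30357) = -34142*65140 = -2224009880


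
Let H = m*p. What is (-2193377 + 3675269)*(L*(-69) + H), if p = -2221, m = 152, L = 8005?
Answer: -1318790520804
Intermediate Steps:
H = -337592 (H = 152*(-2221) = -337592)
(-2193377 + 3675269)*(L*(-69) + H) = (-2193377 + 3675269)*(8005*(-69) - 337592) = 1481892*(-552345 - 337592) = 1481892*(-889937) = -1318790520804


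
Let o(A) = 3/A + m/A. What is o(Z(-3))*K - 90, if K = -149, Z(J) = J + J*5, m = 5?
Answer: -214/9 ≈ -23.778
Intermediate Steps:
Z(J) = 6*J (Z(J) = J + 5*J = 6*J)
o(A) = 8/A (o(A) = 3/A + 5/A = 8/A)
o(Z(-3))*K - 90 = (8/((6*(-3))))*(-149) - 90 = (8/(-18))*(-149) - 90 = (8*(-1/18))*(-149) - 90 = -4/9*(-149) - 90 = 596/9 - 90 = -214/9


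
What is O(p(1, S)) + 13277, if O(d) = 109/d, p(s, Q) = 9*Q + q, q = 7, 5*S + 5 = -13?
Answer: 1685634/127 ≈ 13273.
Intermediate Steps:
S = -18/5 (S = -1 + (1/5)*(-13) = -1 - 13/5 = -18/5 ≈ -3.6000)
p(s, Q) = 7 + 9*Q (p(s, Q) = 9*Q + 7 = 7 + 9*Q)
O(p(1, S)) + 13277 = 109/(7 + 9*(-18/5)) + 13277 = 109/(7 - 162/5) + 13277 = 109/(-127/5) + 13277 = 109*(-5/127) + 13277 = -545/127 + 13277 = 1685634/127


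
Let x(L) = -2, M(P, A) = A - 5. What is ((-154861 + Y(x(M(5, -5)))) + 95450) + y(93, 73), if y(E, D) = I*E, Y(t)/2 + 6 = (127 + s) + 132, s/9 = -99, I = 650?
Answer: -237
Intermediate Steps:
s = -891 (s = 9*(-99) = -891)
M(P, A) = -5 + A
Y(t) = -1276 (Y(t) = -12 + 2*((127 - 891) + 132) = -12 + 2*(-764 + 132) = -12 + 2*(-632) = -12 - 1264 = -1276)
y(E, D) = 650*E
((-154861 + Y(x(M(5, -5)))) + 95450) + y(93, 73) = ((-154861 - 1276) + 95450) + 650*93 = (-156137 + 95450) + 60450 = -60687 + 60450 = -237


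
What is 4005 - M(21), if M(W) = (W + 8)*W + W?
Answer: 3375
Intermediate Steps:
M(W) = W + W*(8 + W) (M(W) = (8 + W)*W + W = W*(8 + W) + W = W + W*(8 + W))
4005 - M(21) = 4005 - 21*(9 + 21) = 4005 - 21*30 = 4005 - 1*630 = 4005 - 630 = 3375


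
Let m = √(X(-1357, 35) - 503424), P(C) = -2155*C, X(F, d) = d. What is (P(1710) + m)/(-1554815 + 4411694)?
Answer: -409450/317431 + I*√503389/2856879 ≈ -1.2899 + 0.00024835*I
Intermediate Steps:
m = I*√503389 (m = √(35 - 503424) = √(-503389) = I*√503389 ≈ 709.5*I)
(P(1710) + m)/(-1554815 + 4411694) = (-2155*1710 + I*√503389)/(-1554815 + 4411694) = (-3685050 + I*√503389)/2856879 = (-3685050 + I*√503389)*(1/2856879) = -409450/317431 + I*√503389/2856879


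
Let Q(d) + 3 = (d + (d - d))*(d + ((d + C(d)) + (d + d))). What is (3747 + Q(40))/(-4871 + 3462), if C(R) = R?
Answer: -11744/1409 ≈ -8.3350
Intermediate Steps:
Q(d) = -3 + 5*d² (Q(d) = -3 + (d + (d - d))*(d + ((d + d) + (d + d))) = -3 + (d + 0)*(d + (2*d + 2*d)) = -3 + d*(d + 4*d) = -3 + d*(5*d) = -3 + 5*d²)
(3747 + Q(40))/(-4871 + 3462) = (3747 + (-3 + 5*40²))/(-4871 + 3462) = (3747 + (-3 + 5*1600))/(-1409) = (3747 + (-3 + 8000))*(-1/1409) = (3747 + 7997)*(-1/1409) = 11744*(-1/1409) = -11744/1409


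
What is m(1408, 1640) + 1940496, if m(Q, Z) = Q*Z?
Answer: 4249616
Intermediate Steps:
m(1408, 1640) + 1940496 = 1408*1640 + 1940496 = 2309120 + 1940496 = 4249616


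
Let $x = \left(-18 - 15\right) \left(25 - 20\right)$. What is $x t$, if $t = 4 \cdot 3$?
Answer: $-1980$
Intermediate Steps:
$x = -165$ ($x = \left(-33\right) 5 = -165$)
$t = 12$
$x t = \left(-165\right) 12 = -1980$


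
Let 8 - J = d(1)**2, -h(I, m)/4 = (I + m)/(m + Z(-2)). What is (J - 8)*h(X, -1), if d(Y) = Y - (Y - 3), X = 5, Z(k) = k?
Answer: -48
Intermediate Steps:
d(Y) = 3 (d(Y) = Y - (-3 + Y) = Y + (3 - Y) = 3)
h(I, m) = -4*(I + m)/(-2 + m) (h(I, m) = -4*(I + m)/(m - 2) = -4*(I + m)/(-2 + m))
J = -1 (J = 8 - 1*3**2 = 8 - 1*9 = 8 - 9 = -1)
(J - 8)*h(X, -1) = (-1 - 8)*(4*(-1*5 - 1*(-1))/(-2 - 1)) = -36*(-5 + 1)/(-3) = -36*(-1)*(-4)/3 = -9*16/3 = -48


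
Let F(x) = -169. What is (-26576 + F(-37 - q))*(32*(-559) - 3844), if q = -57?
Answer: 581222340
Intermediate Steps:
(-26576 + F(-37 - q))*(32*(-559) - 3844) = (-26576 - 169)*(32*(-559) - 3844) = -26745*(-17888 - 3844) = -26745*(-21732) = 581222340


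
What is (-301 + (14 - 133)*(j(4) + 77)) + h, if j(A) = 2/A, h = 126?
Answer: -18795/2 ≈ -9397.5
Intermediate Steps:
(-301 + (14 - 133)*(j(4) + 77)) + h = (-301 + (14 - 133)*(2/4 + 77)) + 126 = (-301 - 119*(2*(¼) + 77)) + 126 = (-301 - 119*(½ + 77)) + 126 = (-301 - 119*155/2) + 126 = (-301 - 18445/2) + 126 = -19047/2 + 126 = -18795/2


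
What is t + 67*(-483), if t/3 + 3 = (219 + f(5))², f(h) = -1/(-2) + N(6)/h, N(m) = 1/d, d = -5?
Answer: 280295187/2500 ≈ 1.1212e+5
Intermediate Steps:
N(m) = -⅕ (N(m) = 1/(-5) = -⅕)
f(h) = ½ - 1/(5*h) (f(h) = -1/(-2) - 1/(5*h) = -1*(-½) - 1/(5*h) = ½ - 1/(5*h))
t = 361197687/2500 (t = -9 + 3*(219 + (⅒)*(-2 + 5*5)/5)² = -9 + 3*(219 + (⅒)*(⅕)*(-2 + 25))² = -9 + 3*(219 + (⅒)*(⅕)*23)² = -9 + 3*(219 + 23/50)² = -9 + 3*(10973/50)² = -9 + 3*(120406729/2500) = -9 + 361220187/2500 = 361197687/2500 ≈ 1.4448e+5)
t + 67*(-483) = 361197687/2500 + 67*(-483) = 361197687/2500 - 32361 = 280295187/2500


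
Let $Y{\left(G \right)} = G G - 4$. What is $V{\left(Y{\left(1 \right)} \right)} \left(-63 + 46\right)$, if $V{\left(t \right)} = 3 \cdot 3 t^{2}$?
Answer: $-1377$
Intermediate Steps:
$Y{\left(G \right)} = -4 + G^{2}$ ($Y{\left(G \right)} = G^{2} - 4 = -4 + G^{2}$)
$V{\left(t \right)} = 9 t^{2}$
$V{\left(Y{\left(1 \right)} \right)} \left(-63 + 46\right) = 9 \left(-4 + 1^{2}\right)^{2} \left(-63 + 46\right) = 9 \left(-4 + 1\right)^{2} \left(-17\right) = 9 \left(-3\right)^{2} \left(-17\right) = 9 \cdot 9 \left(-17\right) = 81 \left(-17\right) = -1377$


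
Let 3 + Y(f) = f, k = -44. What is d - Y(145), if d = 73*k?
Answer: -3354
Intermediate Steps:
d = -3212 (d = 73*(-44) = -3212)
Y(f) = -3 + f
d - Y(145) = -3212 - (-3 + 145) = -3212 - 1*142 = -3212 - 142 = -3354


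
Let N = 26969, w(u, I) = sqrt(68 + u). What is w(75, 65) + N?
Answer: 26969 + sqrt(143) ≈ 26981.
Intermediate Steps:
w(75, 65) + N = sqrt(68 + 75) + 26969 = sqrt(143) + 26969 = 26969 + sqrt(143)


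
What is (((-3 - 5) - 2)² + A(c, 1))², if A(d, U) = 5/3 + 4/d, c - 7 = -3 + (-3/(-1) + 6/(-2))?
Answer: 94864/9 ≈ 10540.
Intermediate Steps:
c = 4 (c = 7 + (-3 + (-3/(-1) + 6/(-2))) = 7 + (-3 + (-3*(-1) + 6*(-½))) = 7 + (-3 + (3 - 3)) = 7 + (-3 + 0) = 7 - 3 = 4)
A(d, U) = 5/3 + 4/d (A(d, U) = 5*(⅓) + 4/d = 5/3 + 4/d)
(((-3 - 5) - 2)² + A(c, 1))² = (((-3 - 5) - 2)² + (5/3 + 4/4))² = ((-8 - 2)² + (5/3 + 4*(¼)))² = ((-10)² + (5/3 + 1))² = (100 + 8/3)² = (308/3)² = 94864/9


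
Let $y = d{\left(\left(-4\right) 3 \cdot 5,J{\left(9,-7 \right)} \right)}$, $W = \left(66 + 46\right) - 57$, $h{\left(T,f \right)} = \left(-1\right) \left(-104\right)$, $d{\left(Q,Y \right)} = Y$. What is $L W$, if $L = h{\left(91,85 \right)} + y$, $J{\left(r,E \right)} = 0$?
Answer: $5720$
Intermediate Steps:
$h{\left(T,f \right)} = 104$
$W = 55$ ($W = 112 - 57 = 55$)
$y = 0$
$L = 104$ ($L = 104 + 0 = 104$)
$L W = 104 \cdot 55 = 5720$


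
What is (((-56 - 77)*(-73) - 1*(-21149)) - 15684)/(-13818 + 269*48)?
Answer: -2529/151 ≈ -16.748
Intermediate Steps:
(((-56 - 77)*(-73) - 1*(-21149)) - 15684)/(-13818 + 269*48) = ((-133*(-73) + 21149) - 15684)/(-13818 + 12912) = ((9709 + 21149) - 15684)/(-906) = (30858 - 15684)*(-1/906) = 15174*(-1/906) = -2529/151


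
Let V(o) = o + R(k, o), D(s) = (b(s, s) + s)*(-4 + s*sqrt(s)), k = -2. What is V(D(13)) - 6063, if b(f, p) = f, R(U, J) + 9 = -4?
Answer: -6180 + 338*sqrt(13) ≈ -4961.3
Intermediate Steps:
R(U, J) = -13 (R(U, J) = -9 - 4 = -13)
D(s) = 2*s*(-4 + s**(3/2)) (D(s) = (s + s)*(-4 + s*sqrt(s)) = (2*s)*(-4 + s**(3/2)) = 2*s*(-4 + s**(3/2)))
V(o) = -13 + o (V(o) = o - 13 = -13 + o)
V(D(13)) - 6063 = (-13 + (-8*13 + 2*13**(5/2))) - 6063 = (-13 + (-104 + 2*(169*sqrt(13)))) - 6063 = (-13 + (-104 + 338*sqrt(13))) - 6063 = (-117 + 338*sqrt(13)) - 6063 = -6180 + 338*sqrt(13)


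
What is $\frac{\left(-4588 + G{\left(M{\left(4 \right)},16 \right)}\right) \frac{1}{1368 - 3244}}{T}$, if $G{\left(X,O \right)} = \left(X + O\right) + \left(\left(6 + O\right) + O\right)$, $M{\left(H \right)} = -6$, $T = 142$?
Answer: $\frac{1135}{66598} \approx 0.017043$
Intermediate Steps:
$G{\left(X,O \right)} = 6 + X + 3 O$ ($G{\left(X,O \right)} = \left(O + X\right) + \left(6 + 2 O\right) = 6 + X + 3 O$)
$\frac{\left(-4588 + G{\left(M{\left(4 \right)},16 \right)}\right) \frac{1}{1368 - 3244}}{T} = \frac{\left(-4588 + \left(6 - 6 + 3 \cdot 16\right)\right) \frac{1}{1368 - 3244}}{142} = \frac{-4588 + \left(6 - 6 + 48\right)}{-1876} \cdot \frac{1}{142} = \left(-4588 + 48\right) \left(- \frac{1}{1876}\right) \frac{1}{142} = \left(-4540\right) \left(- \frac{1}{1876}\right) \frac{1}{142} = \frac{1135}{469} \cdot \frac{1}{142} = \frac{1135}{66598}$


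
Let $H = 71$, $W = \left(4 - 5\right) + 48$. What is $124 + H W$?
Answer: $3461$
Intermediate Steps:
$W = 47$ ($W = -1 + 48 = 47$)
$124 + H W = 124 + 71 \cdot 47 = 124 + 3337 = 3461$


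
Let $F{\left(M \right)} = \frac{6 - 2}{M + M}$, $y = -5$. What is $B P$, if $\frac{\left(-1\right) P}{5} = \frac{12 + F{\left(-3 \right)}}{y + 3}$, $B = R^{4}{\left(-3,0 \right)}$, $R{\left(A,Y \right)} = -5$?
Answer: $\frac{53125}{3} \approx 17708.0$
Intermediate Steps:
$B = 625$ ($B = \left(-5\right)^{4} = 625$)
$F{\left(M \right)} = \frac{2}{M}$ ($F{\left(M \right)} = \frac{4}{2 M} = 4 \frac{1}{2 M} = \frac{2}{M}$)
$P = \frac{85}{3}$ ($P = - 5 \frac{12 + \frac{2}{-3}}{-5 + 3} = - 5 \frac{12 + 2 \left(- \frac{1}{3}\right)}{-2} = - 5 \left(12 - \frac{2}{3}\right) \left(- \frac{1}{2}\right) = - 5 \cdot \frac{34}{3} \left(- \frac{1}{2}\right) = \left(-5\right) \left(- \frac{17}{3}\right) = \frac{85}{3} \approx 28.333$)
$B P = 625 \cdot \frac{85}{3} = \frac{53125}{3}$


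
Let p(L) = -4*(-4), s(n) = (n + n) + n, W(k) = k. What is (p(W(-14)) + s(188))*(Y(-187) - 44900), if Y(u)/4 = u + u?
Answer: -26909680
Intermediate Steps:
s(n) = 3*n (s(n) = 2*n + n = 3*n)
Y(u) = 8*u (Y(u) = 4*(u + u) = 4*(2*u) = 8*u)
p(L) = 16
(p(W(-14)) + s(188))*(Y(-187) - 44900) = (16 + 3*188)*(8*(-187) - 44900) = (16 + 564)*(-1496 - 44900) = 580*(-46396) = -26909680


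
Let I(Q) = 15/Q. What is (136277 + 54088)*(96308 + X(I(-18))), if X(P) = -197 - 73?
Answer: 18282273870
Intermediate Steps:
X(P) = -270
(136277 + 54088)*(96308 + X(I(-18))) = (136277 + 54088)*(96308 - 270) = 190365*96038 = 18282273870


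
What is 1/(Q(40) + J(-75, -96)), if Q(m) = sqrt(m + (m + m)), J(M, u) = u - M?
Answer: -7/107 - 2*sqrt(30)/321 ≈ -0.099547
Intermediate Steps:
Q(m) = sqrt(3)*sqrt(m) (Q(m) = sqrt(m + 2*m) = sqrt(3*m) = sqrt(3)*sqrt(m))
1/(Q(40) + J(-75, -96)) = 1/(sqrt(3)*sqrt(40) + (-96 - 1*(-75))) = 1/(sqrt(3)*(2*sqrt(10)) + (-96 + 75)) = 1/(2*sqrt(30) - 21) = 1/(-21 + 2*sqrt(30))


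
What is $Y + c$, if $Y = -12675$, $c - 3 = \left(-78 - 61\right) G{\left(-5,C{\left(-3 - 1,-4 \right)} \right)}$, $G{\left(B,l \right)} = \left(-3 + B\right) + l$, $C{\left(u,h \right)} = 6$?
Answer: $-12394$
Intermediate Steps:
$G{\left(B,l \right)} = -3 + B + l$
$c = 281$ ($c = 3 + \left(-78 - 61\right) \left(-3 - 5 + 6\right) = 3 - -278 = 3 + 278 = 281$)
$Y + c = -12675 + 281 = -12394$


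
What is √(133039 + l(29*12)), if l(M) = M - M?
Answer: √133039 ≈ 364.75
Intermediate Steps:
l(M) = 0
√(133039 + l(29*12)) = √(133039 + 0) = √133039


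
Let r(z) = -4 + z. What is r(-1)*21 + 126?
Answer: 21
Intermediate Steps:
r(-1)*21 + 126 = (-4 - 1)*21 + 126 = -5*21 + 126 = -105 + 126 = 21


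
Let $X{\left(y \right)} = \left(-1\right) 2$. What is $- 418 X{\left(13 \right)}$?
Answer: $836$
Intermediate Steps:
$X{\left(y \right)} = -2$
$- 418 X{\left(13 \right)} = \left(-418\right) \left(-2\right) = 836$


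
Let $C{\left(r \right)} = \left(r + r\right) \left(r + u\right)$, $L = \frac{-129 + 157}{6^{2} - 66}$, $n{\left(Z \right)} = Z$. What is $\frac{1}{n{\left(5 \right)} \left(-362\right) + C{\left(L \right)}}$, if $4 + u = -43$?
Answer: $- \frac{225}{387118} \approx -0.00058122$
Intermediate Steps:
$u = -47$ ($u = -4 - 43 = -47$)
$L = - \frac{14}{15}$ ($L = \frac{28}{36 - 66} = \frac{28}{-30} = 28 \left(- \frac{1}{30}\right) = - \frac{14}{15} \approx -0.93333$)
$C{\left(r \right)} = 2 r \left(-47 + r\right)$ ($C{\left(r \right)} = \left(r + r\right) \left(r - 47\right) = 2 r \left(-47 + r\right)$)
$\frac{1}{n{\left(5 \right)} \left(-362\right) + C{\left(L \right)}} = \frac{1}{5 \left(-362\right) + 2 \left(- \frac{14}{15}\right) \left(-47 - \frac{14}{15}\right)} = \frac{1}{-1810 + 2 \left(- \frac{14}{15}\right) \left(- \frac{719}{15}\right)} = \frac{1}{-1810 + \frac{20132}{225}} = \frac{1}{- \frac{387118}{225}} = - \frac{225}{387118}$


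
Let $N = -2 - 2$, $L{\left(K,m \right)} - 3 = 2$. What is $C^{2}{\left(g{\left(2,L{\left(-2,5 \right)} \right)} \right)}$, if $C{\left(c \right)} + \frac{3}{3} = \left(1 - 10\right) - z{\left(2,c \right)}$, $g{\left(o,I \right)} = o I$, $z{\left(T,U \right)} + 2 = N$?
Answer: $16$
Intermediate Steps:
$L{\left(K,m \right)} = 5$ ($L{\left(K,m \right)} = 3 + 2 = 5$)
$N = -4$ ($N = -2 - 2 = -4$)
$z{\left(T,U \right)} = -6$ ($z{\left(T,U \right)} = -2 - 4 = -6$)
$g{\left(o,I \right)} = I o$
$C{\left(c \right)} = -4$ ($C{\left(c \right)} = -1 + \left(\left(1 - 10\right) - -6\right) = -1 + \left(\left(1 - 10\right) + 6\right) = -1 + \left(-9 + 6\right) = -1 - 3 = -4$)
$C^{2}{\left(g{\left(2,L{\left(-2,5 \right)} \right)} \right)} = \left(-4\right)^{2} = 16$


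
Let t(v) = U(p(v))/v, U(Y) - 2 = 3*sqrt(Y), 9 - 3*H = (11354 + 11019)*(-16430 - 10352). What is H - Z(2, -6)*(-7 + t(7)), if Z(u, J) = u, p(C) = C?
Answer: 4194356147/21 - 6*sqrt(7)/7 ≈ 1.9973e+8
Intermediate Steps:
H = 599193695/3 (H = 3 - (11354 + 11019)*(-16430 - 10352)/3 = 3 - 22373*(-26782)/3 = 3 - 1/3*(-599193686) = 3 + 599193686/3 = 599193695/3 ≈ 1.9973e+8)
U(Y) = 2 + 3*sqrt(Y)
t(v) = (2 + 3*sqrt(v))/v
H - Z(2, -6)*(-7 + t(7)) = 599193695/3 - 2*(-7 + (2 + 3*sqrt(7))/7) = 599193695/3 - 2*(-7 + (2/7 + 3*sqrt(7)/7)) = 599193695/3 - 2*(-47/7 + 3*sqrt(7)/7) = 599193695/3 - (-94/7 + 6*sqrt(7)/7) = 599193695/3 + (94/7 - 6*sqrt(7)/7) = 4194356147/21 - 6*sqrt(7)/7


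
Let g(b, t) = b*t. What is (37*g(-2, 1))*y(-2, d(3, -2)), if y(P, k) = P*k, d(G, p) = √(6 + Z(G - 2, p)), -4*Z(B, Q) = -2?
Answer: 74*√26 ≈ 377.33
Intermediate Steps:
Z(B, Q) = ½ (Z(B, Q) = -¼*(-2) = ½)
d(G, p) = √26/2 (d(G, p) = √(6 + ½) = √(13/2) = √26/2)
(37*g(-2, 1))*y(-2, d(3, -2)) = (37*(-2*1))*(-√26) = (37*(-2))*(-√26) = -(-74)*√26 = 74*√26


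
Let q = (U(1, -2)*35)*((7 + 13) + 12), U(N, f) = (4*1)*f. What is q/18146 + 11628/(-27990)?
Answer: -12827558/14108515 ≈ -0.90921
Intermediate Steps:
U(N, f) = 4*f
q = -8960 (q = ((4*(-2))*35)*((7 + 13) + 12) = (-8*35)*(20 + 12) = -280*32 = -8960)
q/18146 + 11628/(-27990) = -8960/18146 + 11628/(-27990) = -8960*1/18146 + 11628*(-1/27990) = -4480/9073 - 646/1555 = -12827558/14108515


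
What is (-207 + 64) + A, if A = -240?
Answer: -383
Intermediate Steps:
(-207 + 64) + A = (-207 + 64) - 240 = -143 - 240 = -383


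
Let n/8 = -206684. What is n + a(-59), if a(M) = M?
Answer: -1653531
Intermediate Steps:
n = -1653472 (n = 8*(-206684) = -1653472)
n + a(-59) = -1653472 - 59 = -1653531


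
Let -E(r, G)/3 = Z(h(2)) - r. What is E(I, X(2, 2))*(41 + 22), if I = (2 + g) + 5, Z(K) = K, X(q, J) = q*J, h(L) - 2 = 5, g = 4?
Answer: 756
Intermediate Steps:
h(L) = 7 (h(L) = 2 + 5 = 7)
X(q, J) = J*q
I = 11 (I = (2 + 4) + 5 = 6 + 5 = 11)
E(r, G) = -21 + 3*r (E(r, G) = -3*(7 - r) = -21 + 3*r)
E(I, X(2, 2))*(41 + 22) = (-21 + 3*11)*(41 + 22) = (-21 + 33)*63 = 12*63 = 756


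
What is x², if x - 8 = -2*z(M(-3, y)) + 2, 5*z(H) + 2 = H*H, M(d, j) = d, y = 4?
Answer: 1296/25 ≈ 51.840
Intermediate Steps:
z(H) = -⅖ + H²/5 (z(H) = -⅖ + (H*H)/5 = -⅖ + H²/5)
x = 36/5 (x = 8 + (-2*(-⅖ + (⅕)*(-3)²) + 2) = 8 + (-2*(-⅖ + (⅕)*9) + 2) = 8 + (-2*(-⅖ + 9/5) + 2) = 8 + (-2*7/5 + 2) = 8 + (-14/5 + 2) = 8 - ⅘ = 36/5 ≈ 7.2000)
x² = (36/5)² = 1296/25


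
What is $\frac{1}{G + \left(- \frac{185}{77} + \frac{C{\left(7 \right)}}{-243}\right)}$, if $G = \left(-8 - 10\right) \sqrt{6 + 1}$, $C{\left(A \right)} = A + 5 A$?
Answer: $\frac{100184931}{87967563323} - \frac{700203042 \sqrt{7}}{87967563323} \approx -0.019921$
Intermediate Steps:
$C{\left(A \right)} = 6 A$
$G = - 18 \sqrt{7} \approx -47.624$
$\frac{1}{G + \left(- \frac{185}{77} + \frac{C{\left(7 \right)}}{-243}\right)} = \frac{1}{- 18 \sqrt{7} - \left(\frac{185}{77} - \frac{6 \cdot 7}{-243}\right)} = \frac{1}{- 18 \sqrt{7} + \left(\left(-185\right) \frac{1}{77} + 42 \left(- \frac{1}{243}\right)\right)} = \frac{1}{- 18 \sqrt{7} - \frac{16063}{6237}} = \frac{1}{- \frac{16063}{6237} - 18 \sqrt{7}}$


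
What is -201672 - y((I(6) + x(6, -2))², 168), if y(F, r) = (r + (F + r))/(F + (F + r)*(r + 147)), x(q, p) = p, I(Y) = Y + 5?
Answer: -5278159723/26172 ≈ -2.0167e+5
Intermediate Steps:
I(Y) = 5 + Y
y(F, r) = (F + 2*r)/(F + (147 + r)*(F + r)) (y(F, r) = (F + 2*r)/(F + (F + r)*(147 + r)) = (F + 2*r)/(F + (147 + r)*(F + r)))
-201672 - y((I(6) + x(6, -2))², 168) = -201672 - (((5 + 6) - 2)² + 2*168)/(168² + 147*168 + 148*((5 + 6) - 2)² + ((5 + 6) - 2)²*168) = -201672 - ((11 - 2)² + 336)/(28224 + 24696 + 148*(11 - 2)² + (11 - 2)²*168) = -201672 - (9² + 336)/(28224 + 24696 + 148*9² + 9²*168) = -201672 - (81 + 336)/(28224 + 24696 + 148*81 + 81*168) = -201672 - 417/(28224 + 24696 + 11988 + 13608) = -201672 - 417/78516 = -201672 - 1*139/26172 = -201672 - 139/26172 = -5278159723/26172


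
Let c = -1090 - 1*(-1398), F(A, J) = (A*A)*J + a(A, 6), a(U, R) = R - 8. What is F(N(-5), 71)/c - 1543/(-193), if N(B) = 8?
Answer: 675925/29722 ≈ 22.742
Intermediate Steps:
a(U, R) = -8 + R
F(A, J) = -2 + J*A**2 (F(A, J) = (A*A)*J + (-8 + 6) = A**2*J - 2 = J*A**2 - 2 = -2 + J*A**2)
c = 308 (c = -1090 + 1398 = 308)
F(N(-5), 71)/c - 1543/(-193) = (-2 + 71*8**2)/308 - 1543/(-193) = (-2 + 71*64)*(1/308) - 1543*(-1/193) = (-2 + 4544)*(1/308) + 1543/193 = 4542*(1/308) + 1543/193 = 2271/154 + 1543/193 = 675925/29722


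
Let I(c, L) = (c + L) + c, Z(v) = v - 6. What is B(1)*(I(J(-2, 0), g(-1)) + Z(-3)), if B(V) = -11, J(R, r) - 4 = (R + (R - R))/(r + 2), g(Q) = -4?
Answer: 77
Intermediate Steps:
Z(v) = -6 + v
J(R, r) = 4 + R/(2 + r) (J(R, r) = 4 + (R + (R - R))/(r + 2) = 4 + (R + 0)/(2 + r) = 4 + R/(2 + r))
I(c, L) = L + 2*c (I(c, L) = (L + c) + c = L + 2*c)
B(1)*(I(J(-2, 0), g(-1)) + Z(-3)) = -11*((-4 + 2*((8 - 2 + 4*0)/(2 + 0))) + (-6 - 3)) = -11*((-4 + 2*((8 - 2 + 0)/2)) - 9) = -11*((-4 + 2*((1/2)*6)) - 9) = -11*((-4 + 2*3) - 9) = -11*((-4 + 6) - 9) = -11*(2 - 9) = -11*(-7) = 77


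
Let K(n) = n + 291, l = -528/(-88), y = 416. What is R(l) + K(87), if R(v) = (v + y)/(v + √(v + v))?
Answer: 967/2 - 211*√3/6 ≈ 422.59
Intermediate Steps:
l = 6 (l = -528*(-1/88) = 6)
K(n) = 291 + n
R(v) = (416 + v)/(v + √2*√v) (R(v) = (v + 416)/(v + √(v + v)) = (416 + v)/(v + √(2*v)) = (416 + v)/(v + √2*√v))
R(l) + K(87) = (416 + 6)/(6 + √2*√6) + (291 + 87) = 422/(6 + 2*√3) + 378 = 378 + 422/(6 + 2*√3)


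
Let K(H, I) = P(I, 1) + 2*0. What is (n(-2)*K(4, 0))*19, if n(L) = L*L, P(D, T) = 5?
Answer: 380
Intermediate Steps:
n(L) = L²
K(H, I) = 5 (K(H, I) = 5 + 2*0 = 5 + 0 = 5)
(n(-2)*K(4, 0))*19 = ((-2)²*5)*19 = (4*5)*19 = 20*19 = 380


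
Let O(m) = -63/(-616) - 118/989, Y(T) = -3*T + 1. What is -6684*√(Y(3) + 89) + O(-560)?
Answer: -5235498475/87032 ≈ -60156.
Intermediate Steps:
Y(T) = 1 - 3*T
O(m) = -1483/87032 (O(m) = -63*(-1/616) - 118*1/989 = 9/88 - 118/989 = -1483/87032)
-6684*√(Y(3) + 89) + O(-560) = -6684*√((1 - 3*3) + 89) - 1483/87032 = -6684*√((1 - 9) + 89) - 1483/87032 = -6684*√(-8 + 89) - 1483/87032 = -6684*√81 - 1483/87032 = -6684*9 - 1483/87032 = -60156 - 1483/87032 = -5235498475/87032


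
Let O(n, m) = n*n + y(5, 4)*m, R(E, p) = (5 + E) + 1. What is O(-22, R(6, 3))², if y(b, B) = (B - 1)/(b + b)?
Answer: 5943844/25 ≈ 2.3775e+5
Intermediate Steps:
y(b, B) = (-1 + B)/(2*b) (y(b, B) = (-1 + B)/((2*b)) = (-1 + B)*(1/(2*b)) = (-1 + B)/(2*b))
R(E, p) = 6 + E
O(n, m) = n² + 3*m/10 (O(n, m) = n*n + ((½)*(-1 + 4)/5)*m = n² + ((½)*(⅕)*3)*m = n² + 3*m/10)
O(-22, R(6, 3))² = ((-22)² + 3*(6 + 6)/10)² = (484 + (3/10)*12)² = (484 + 18/5)² = (2438/5)² = 5943844/25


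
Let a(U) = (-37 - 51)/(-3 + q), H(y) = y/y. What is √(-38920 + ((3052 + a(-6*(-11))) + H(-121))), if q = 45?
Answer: I*√15818271/21 ≈ 189.39*I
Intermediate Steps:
H(y) = 1
a(U) = -44/21 (a(U) = (-37 - 51)/(-3 + 45) = -88/42 = -88*1/42 = -44/21)
√(-38920 + ((3052 + a(-6*(-11))) + H(-121))) = √(-38920 + ((3052 - 44/21) + 1)) = √(-38920 + (64048/21 + 1)) = √(-38920 + 64069/21) = √(-753251/21) = I*√15818271/21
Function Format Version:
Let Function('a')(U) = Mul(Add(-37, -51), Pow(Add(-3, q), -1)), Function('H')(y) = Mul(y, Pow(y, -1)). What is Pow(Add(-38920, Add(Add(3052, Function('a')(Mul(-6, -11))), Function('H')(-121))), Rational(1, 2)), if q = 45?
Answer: Mul(Rational(1, 21), I, Pow(15818271, Rational(1, 2))) ≈ Mul(189.39, I)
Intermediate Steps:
Function('H')(y) = 1
Function('a')(U) = Rational(-44, 21) (Function('a')(U) = Mul(Add(-37, -51), Pow(Add(-3, 45), -1)) = Mul(-88, Pow(42, -1)) = Mul(-88, Rational(1, 42)) = Rational(-44, 21))
Pow(Add(-38920, Add(Add(3052, Function('a')(Mul(-6, -11))), Function('H')(-121))), Rational(1, 2)) = Pow(Add(-38920, Add(Add(3052, Rational(-44, 21)), 1)), Rational(1, 2)) = Pow(Add(-38920, Add(Rational(64048, 21), 1)), Rational(1, 2)) = Pow(Add(-38920, Rational(64069, 21)), Rational(1, 2)) = Pow(Rational(-753251, 21), Rational(1, 2)) = Mul(Rational(1, 21), I, Pow(15818271, Rational(1, 2)))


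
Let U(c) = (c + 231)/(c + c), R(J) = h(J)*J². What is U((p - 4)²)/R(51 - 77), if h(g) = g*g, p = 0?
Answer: 19/1124864 ≈ 1.6891e-5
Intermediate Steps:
h(g) = g²
R(J) = J⁴ (R(J) = J²*J² = J⁴)
U(c) = (231 + c)/(2*c) (U(c) = (231 + c)/((2*c)) = (231 + c)*(1/(2*c)) = (231 + c)/(2*c))
U((p - 4)²)/R(51 - 77) = ((231 + (0 - 4)²)/(2*((0 - 4)²)))/((51 - 77)⁴) = ((231 + (-4)²)/(2*((-4)²)))/((-26)⁴) = ((½)*(231 + 16)/16)/456976 = ((½)*(1/16)*247)*(1/456976) = (247/32)*(1/456976) = 19/1124864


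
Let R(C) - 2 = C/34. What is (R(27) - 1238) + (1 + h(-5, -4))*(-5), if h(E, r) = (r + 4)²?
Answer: -42167/34 ≈ -1240.2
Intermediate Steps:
R(C) = 2 + C/34
h(E, r) = (4 + r)²
(R(27) - 1238) + (1 + h(-5, -4))*(-5) = ((2 + (1/34)*27) - 1238) + (1 + (4 - 4)²)*(-5) = ((2 + 27/34) - 1238) + (1 + 0²)*(-5) = (95/34 - 1238) + (1 + 0)*(-5) = -41997/34 + 1*(-5) = -41997/34 - 5 = -42167/34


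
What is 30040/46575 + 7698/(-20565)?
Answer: 230434/851391 ≈ 0.27066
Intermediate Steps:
30040/46575 + 7698/(-20565) = 30040*(1/46575) + 7698*(-1/20565) = 6008/9315 - 2566/6855 = 230434/851391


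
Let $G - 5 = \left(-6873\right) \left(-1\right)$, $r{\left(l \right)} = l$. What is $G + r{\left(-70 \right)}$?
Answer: $6808$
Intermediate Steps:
$G = 6878$ ($G = 5 - -6873 = 5 + 6873 = 6878$)
$G + r{\left(-70 \right)} = 6878 - 70 = 6808$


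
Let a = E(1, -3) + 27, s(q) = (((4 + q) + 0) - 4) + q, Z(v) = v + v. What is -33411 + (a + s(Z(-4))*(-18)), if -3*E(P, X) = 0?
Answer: -33096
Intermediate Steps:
Z(v) = 2*v
s(q) = 2*q (s(q) = ((4 + q) - 4) + q = q + q = 2*q)
E(P, X) = 0 (E(P, X) = -⅓*0 = 0)
a = 27 (a = 0 + 27 = 27)
-33411 + (a + s(Z(-4))*(-18)) = -33411 + (27 + (2*(2*(-4)))*(-18)) = -33411 + (27 + (2*(-8))*(-18)) = -33411 + (27 - 16*(-18)) = -33411 + (27 + 288) = -33411 + 315 = -33096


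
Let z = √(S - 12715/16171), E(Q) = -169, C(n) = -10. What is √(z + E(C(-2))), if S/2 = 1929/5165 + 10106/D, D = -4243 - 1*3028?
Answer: √(-62328891022581681918588025 + 1821891888795*I*√115525376884260126930795)/607297296265 ≈ 0.064577 + 13.0*I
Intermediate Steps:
D = -7271 (D = -4243 - 3028 = -7271)
S = -76343462/37554715 (S = 2*(1929/5165 + 10106/(-7271)) = 2*(1929*(1/5165) + 10106*(-1/7271)) = 2*(1929/5165 - 10106/7271) = 2*(-38171731/37554715) = -76343462/37554715 ≈ -2.0329)
z = 3*I*√115525376884260126930795/607297296265 (z = √(-76343462/37554715 - 12715/16171) = √(-1712058325227/607297296265) = 3*I*√115525376884260126930795/607297296265 ≈ 1.679*I)
√(z + E(C(-2))) = √(3*I*√115525376884260126930795/607297296265 - 169) = √(-169 + 3*I*√115525376884260126930795/607297296265)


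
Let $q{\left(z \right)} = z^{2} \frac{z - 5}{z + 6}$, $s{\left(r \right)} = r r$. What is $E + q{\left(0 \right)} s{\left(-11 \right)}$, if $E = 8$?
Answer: $8$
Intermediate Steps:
$s{\left(r \right)} = r^{2}$
$q{\left(z \right)} = \frac{z^{2} \left(-5 + z\right)}{6 + z}$ ($q{\left(z \right)} = z^{2} \frac{z - 5}{6 + z} = z^{2} \frac{-5 + z}{6 + z} = \frac{z^{2} \left(-5 + z\right)}{6 + z}$)
$E + q{\left(0 \right)} s{\left(-11 \right)} = 8 + \frac{0^{2} \left(-5 + 0\right)}{6 + 0} \left(-11\right)^{2} = 8 + 0 \cdot \frac{1}{6} \left(-5\right) 121 = 8 + 0 \cdot 121 = 8 + 0 = 8$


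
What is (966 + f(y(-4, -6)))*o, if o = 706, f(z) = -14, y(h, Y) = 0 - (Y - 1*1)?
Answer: 672112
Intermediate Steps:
y(h, Y) = 1 - Y (y(h, Y) = 0 - (Y - 1) = 0 - (-1 + Y) = 0 + (1 - Y) = 1 - Y)
(966 + f(y(-4, -6)))*o = (966 - 14)*706 = 952*706 = 672112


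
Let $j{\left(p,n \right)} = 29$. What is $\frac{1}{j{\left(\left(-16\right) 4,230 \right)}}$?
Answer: $\frac{1}{29} \approx 0.034483$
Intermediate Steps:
$\frac{1}{j{\left(\left(-16\right) 4,230 \right)}} = \frac{1}{29}$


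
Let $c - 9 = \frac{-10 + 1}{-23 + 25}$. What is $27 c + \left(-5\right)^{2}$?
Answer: $\frac{293}{2} \approx 146.5$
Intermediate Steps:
$c = \frac{9}{2}$ ($c = 9 + \frac{-10 + 1}{-23 + 25} = 9 - \frac{9}{2} = \frac{9}{2} \approx 4.5$)
$27 c + \left(-5\right)^{2} = 27 \cdot \frac{9}{2} + \left(-5\right)^{2} = \frac{243}{2} + 25 = \frac{293}{2}$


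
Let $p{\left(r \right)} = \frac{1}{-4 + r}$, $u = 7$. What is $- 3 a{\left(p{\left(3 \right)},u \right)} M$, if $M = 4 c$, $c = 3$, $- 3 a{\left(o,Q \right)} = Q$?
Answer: $84$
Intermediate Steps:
$a{\left(o,Q \right)} = - \frac{Q}{3}$
$M = 12$ ($M = 4 \cdot 3 = 12$)
$- 3 a{\left(p{\left(3 \right)},u \right)} M = - 3 \left(\left(- \frac{1}{3}\right) 7\right) 12 = \left(-3\right) \left(- \frac{7}{3}\right) 12 = 7 \cdot 12 = 84$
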